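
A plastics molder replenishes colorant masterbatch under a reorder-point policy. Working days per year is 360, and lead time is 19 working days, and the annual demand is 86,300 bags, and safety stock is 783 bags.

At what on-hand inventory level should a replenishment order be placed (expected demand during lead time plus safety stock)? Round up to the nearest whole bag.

5,338 bags

Daily demand d = 86,300 / 360 = 239.722 bags/day
Demand during lead time = 239.722 × 19 = 4,554.72
Reorder point = 4,554.72 + 783 = 5,337.72 → round up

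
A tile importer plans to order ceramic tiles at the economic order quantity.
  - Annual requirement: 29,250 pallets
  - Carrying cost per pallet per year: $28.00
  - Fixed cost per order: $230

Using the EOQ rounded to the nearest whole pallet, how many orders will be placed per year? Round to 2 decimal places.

2DS/H = 2·29,250·230/28 = 480,535.71
EOQ = √480,535.71 ≈ 693.21 → Q = 693
N = D/Q = 29,250/693 ≈ 42.208 orders/yr

42.21 orders per year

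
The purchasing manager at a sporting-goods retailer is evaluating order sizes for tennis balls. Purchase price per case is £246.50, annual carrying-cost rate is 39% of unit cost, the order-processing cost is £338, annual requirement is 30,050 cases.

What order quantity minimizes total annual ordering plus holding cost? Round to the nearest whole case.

460 cases

H = i·C = 0.39 × £246.5 = £96.1350 per case-year
EOQ = √(2DS/H) = √(2 × 30,050 × 338 / 96.135)
    = √(211,304.94) ≈ 459.68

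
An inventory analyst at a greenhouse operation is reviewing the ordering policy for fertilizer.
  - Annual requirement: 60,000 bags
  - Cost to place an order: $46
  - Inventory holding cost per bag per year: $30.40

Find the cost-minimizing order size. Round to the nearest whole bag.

Q* = √(2·D·S / H) = √(2·60,000·46 / 30.4) = √181,578.9 ≈ 426.12

426 bags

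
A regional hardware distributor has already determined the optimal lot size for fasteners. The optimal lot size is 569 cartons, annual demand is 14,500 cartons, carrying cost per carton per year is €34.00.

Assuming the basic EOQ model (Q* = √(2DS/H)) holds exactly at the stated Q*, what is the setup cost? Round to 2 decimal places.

From Q* = √(2DS/H) ⇒ Q*² = 2DS/H.
S = Q²H / (2D) = 569² × 34 / (2 × 14,500) = 379.5819

€379.58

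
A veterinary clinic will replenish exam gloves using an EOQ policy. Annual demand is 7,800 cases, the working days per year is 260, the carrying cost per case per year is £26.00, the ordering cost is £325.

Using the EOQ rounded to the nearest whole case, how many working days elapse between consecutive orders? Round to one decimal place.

14.7 days

Q* = √(2·D·S / H) = √(2·7,800·325 / 26) = √195,000.0 ≈ 441.59 → Q = 442 cases
Days between orders = 260 / (D/Q) = 260 / 17.647 ≈ 14.733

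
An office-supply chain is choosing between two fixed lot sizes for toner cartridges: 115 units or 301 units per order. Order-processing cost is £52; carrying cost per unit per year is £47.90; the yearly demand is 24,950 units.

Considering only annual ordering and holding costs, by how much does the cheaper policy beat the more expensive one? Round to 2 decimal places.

For each Q, cost = (D/Q)·S + (Q/2)·H.
TC(115) = (24,950/115)×52 + (115/2)×47.9 = £14,035.99
TC(301) = (24,950/301)×52 + (301/2)×47.9 = £11,519.25
Lots of 301 are cheaper by £2,516.74.

£2,516.74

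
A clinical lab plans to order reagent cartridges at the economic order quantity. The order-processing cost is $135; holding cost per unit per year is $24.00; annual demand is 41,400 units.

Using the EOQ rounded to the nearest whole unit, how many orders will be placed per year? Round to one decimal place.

Q* = √(2·D·S / H) = √(2·41,400·135 / 24) = √465,750.0 ≈ 682.46 → Q = 682
Orders per year = D/Q = 41,400 / 682 = 60.704

60.7 orders per year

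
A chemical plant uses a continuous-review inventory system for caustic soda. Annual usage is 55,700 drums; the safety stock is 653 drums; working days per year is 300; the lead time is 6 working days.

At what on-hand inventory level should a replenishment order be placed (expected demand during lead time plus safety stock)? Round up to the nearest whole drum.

1,767 drums

Daily demand d = 55,700 / 300 = 185.667 drums/day
Demand during lead time = 185.667 × 6 = 1,114.00
Reorder point = 1,114.00 + 653 = 1,767.00 → round up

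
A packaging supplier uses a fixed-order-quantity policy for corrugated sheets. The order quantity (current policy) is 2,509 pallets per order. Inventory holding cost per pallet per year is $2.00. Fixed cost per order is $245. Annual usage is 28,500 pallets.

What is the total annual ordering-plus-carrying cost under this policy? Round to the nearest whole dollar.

Orders/yr = 28,500/2,509 = 11.359; ordering cost = 11.359 × $245 = $2,782.98
Average inventory = 2,509/2 = 1254.5; holding cost = 1254.5 × $2 = $2,509.00
Total = $2,782.98 + $2,509.00 = $5,291.98

$5,292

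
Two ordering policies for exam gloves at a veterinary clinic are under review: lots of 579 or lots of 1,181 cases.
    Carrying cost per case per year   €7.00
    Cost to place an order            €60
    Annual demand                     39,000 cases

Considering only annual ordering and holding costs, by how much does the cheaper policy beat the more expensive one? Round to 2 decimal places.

For each Q, cost = (D/Q)·S + (Q/2)·H.
TC(579) = (39,000/579)×60 + (579/2)×7 = €6,067.95
TC(1,181) = (39,000/1,181)×60 + (1,181/2)×7 = €6,114.87
Cheaper: Q = 579.  Difference = €46.92

€46.92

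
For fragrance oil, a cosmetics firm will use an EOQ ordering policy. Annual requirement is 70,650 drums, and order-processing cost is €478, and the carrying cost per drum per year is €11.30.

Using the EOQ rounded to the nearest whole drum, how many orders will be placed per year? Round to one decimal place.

Q* = √(2·D·S / H) = √(2·70,650·478 / 11.3) = √5,977,115.0 ≈ 2,444.81 → Q = 2,445
Orders per year = D/Q = 70,650 / 2,445 = 28.896

28.9 orders per year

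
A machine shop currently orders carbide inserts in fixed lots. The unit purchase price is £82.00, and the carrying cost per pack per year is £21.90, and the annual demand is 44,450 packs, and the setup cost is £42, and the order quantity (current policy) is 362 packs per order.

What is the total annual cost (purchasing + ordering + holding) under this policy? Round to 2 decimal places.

Ordering: D/Q × S = 44,450/362 × £42 = £5,157.18
Holding:  Q/2 × H = 362/2 × £21.9 = £3,963.90
Purchase cost = D·C = 44,450 × 82 = £3,644,900.00
Total = £5,157.18 + £3,963.90 + £3,644,900.00 = £3,654,021.08

£3,654,021.08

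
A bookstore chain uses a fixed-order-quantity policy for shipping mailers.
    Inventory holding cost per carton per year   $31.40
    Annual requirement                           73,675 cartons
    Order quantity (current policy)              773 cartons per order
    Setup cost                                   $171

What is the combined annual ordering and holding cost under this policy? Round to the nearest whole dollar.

$28,434

Ordering: D/Q × S = 73,675/773 × $171 = $16,298.09
Holding:  Q/2 × H = 773/2 × $31.4 = $12,136.10
Total = $16,298.09 + $12,136.10 = $28,434.19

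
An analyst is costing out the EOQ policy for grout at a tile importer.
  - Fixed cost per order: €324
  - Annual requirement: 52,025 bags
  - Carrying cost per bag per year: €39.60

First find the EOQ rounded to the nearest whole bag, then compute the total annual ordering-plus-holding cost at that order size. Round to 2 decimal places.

€36,537.70

Q* = √(2·D·S / H) = √(2·52,025·324 / 39.6) = √851,318.2 ≈ 922.67 → Q = 923 bags
Annual ordering cost = (D/Q)·S = (52,025/923) × 324 = €18,262.30
Annual holding cost  = (Q/2)·H = (923/2) × 39.6 = €18,275.40
Total = €18,262.30 + €18,275.40 = €36,537.70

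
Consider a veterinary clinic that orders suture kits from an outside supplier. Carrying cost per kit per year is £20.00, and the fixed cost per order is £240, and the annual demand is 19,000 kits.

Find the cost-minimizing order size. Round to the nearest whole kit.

675 kits

2DS/H = 2·19,000·240/20 = 456,000.00
EOQ = √456,000.00 ≈ 675.28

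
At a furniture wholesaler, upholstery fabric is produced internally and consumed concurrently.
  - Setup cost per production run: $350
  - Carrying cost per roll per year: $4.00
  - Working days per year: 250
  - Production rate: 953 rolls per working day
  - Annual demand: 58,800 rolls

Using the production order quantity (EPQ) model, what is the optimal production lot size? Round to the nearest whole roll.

3,696 rolls

Daily demand d = 58,800/250 = 235.200; p = 953; 1 − d/p = 0.75320
EPQ = √(2DS / (H(1 − d/p)))
    = √(2 × 58,800 × 350 / (4 × 0.75320)) ≈ 3,696.17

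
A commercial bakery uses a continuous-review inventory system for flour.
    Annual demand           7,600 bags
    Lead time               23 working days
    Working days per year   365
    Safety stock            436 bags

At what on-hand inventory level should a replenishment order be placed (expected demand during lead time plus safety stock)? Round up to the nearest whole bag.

Daily demand d = 7,600 / 365 = 20.822 bags/day
Demand during lead time = 20.822 × 23 = 478.90
Reorder point = 478.90 + 436 = 914.90 → round up

915 bags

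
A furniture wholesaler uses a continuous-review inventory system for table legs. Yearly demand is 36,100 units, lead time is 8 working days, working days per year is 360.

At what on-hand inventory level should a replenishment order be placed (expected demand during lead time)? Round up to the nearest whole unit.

Daily demand d = 36,100 / 360 = 100.278 units/day
Demand during lead time = 100.278 × 8 = 802.22
Reorder point = 802.22 → round up

803 units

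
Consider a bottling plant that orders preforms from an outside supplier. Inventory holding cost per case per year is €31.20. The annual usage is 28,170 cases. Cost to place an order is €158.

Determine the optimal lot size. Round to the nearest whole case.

534 cases

EOQ = √(2DS/H) = √(2 × 28,170 × 158 / 31.2)
    = √(285,311.54) ≈ 534.15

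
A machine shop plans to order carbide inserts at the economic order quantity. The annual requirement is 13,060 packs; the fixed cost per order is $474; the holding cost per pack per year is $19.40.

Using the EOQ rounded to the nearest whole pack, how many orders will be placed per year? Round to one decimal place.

Q* = √(2·D·S / H) = √(2·13,060·474 / 19.4) = √638,189.7 ≈ 798.87 → Q = 799
Orders per year = D/Q = 13,060 / 799 = 16.345

16.3 orders per year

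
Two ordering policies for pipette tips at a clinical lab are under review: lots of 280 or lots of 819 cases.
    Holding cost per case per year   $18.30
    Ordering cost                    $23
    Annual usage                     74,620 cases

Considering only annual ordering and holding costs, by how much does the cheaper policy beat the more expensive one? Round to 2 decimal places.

Annual cost at Q: ordering D·S/Q plus holding Q·H/2.
TC(280) = (74,620/280)×23 + (280/2)×18.3 = $8,691.50
TC(819) = (74,620/819)×23 + (819/2)×18.3 = $9,589.41
Cheaper: Q = 280.  Difference = $897.91

$897.91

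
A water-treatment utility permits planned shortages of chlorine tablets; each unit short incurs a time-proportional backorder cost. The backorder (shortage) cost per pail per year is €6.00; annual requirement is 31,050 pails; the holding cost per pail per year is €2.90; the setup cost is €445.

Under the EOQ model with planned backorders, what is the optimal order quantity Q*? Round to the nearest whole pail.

Basic EOQ = √(2·31,050·445/2.9) = 3,086.930
Backorder adjustment √((H+b)/b) = √((2.9+6)/6) = 1.2179
Q* = 3,086.930 × 1.2179 ≈ 3,759.64

3,760 pails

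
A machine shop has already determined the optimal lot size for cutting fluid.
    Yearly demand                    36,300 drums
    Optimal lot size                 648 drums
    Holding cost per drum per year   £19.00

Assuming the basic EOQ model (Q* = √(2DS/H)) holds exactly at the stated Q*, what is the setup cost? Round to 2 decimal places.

From Q* = √(2DS/H) ⇒ Q*² = 2DS/H.
S = Q²H / (2D) = 648² × 19 / (2 × 36,300) = 109.8922

£109.89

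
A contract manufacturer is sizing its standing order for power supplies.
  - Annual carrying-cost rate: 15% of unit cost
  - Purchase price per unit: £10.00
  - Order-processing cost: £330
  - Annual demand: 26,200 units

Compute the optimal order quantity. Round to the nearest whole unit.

H = i·C = 0.15 × £10 = £1.5000 per unit-year
EOQ = √(2DS/H) = √(2 × 26,200 × 330 / 1.5)
    = √(11,528,000.00) ≈ 3,395.29

3,395 units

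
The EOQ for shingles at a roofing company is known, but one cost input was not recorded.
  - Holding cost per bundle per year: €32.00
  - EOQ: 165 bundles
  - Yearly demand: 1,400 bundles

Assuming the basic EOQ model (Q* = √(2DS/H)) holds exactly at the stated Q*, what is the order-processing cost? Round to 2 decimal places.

€311.14

From Q* = √(2DS/H) ⇒ Q*² = 2DS/H.
S = Q²H / (2D) = 165² × 32 / (2 × 1,400) = 311.1429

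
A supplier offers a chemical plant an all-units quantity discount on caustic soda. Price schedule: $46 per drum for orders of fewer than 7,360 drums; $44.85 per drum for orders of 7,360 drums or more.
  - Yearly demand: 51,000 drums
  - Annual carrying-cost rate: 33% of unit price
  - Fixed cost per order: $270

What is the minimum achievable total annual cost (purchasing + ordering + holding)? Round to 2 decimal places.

H₁ = 33%×$46 = $15.1800;  H₂ = 33%×$44.85 = $14.8005
EOQ₁ = √(2×51,000×270/15.1800) = 1,346.93  (< 7,360, feasible at tier 1)
EOQ₂ = √(2×51,000×270/14.8005) = 1,364.09  (< 7,360 → use Q = 7,360 at tier-2 price)
TC(tier 1 (EOQ₁), Q≈1,346.9) = $2,366,446.45
TC(tier 2, Q≈7,360.0) = $2,343,686.76
Minimum at tier 2: $2,343,686.76

$2,343,686.76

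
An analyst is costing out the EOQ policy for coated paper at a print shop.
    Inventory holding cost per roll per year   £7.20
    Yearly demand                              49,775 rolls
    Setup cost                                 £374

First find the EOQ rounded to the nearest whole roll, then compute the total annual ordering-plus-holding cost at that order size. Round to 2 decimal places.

EOQ = √(2DS/H) = √(2 × 49,775 × 374 / 7.2)
    = √(5,171,069.44) ≈ 2,274.00 → Q = 2,274 rolls
Orders/yr = 49,775/2,274 = 21.889; ordering cost = 21.889 × £374 = £8,186.39
Average inventory = 2,274/2 = 1137; holding cost = 1137 × £7.2 = £8,186.40
Total = £8,186.39 + £8,186.40 = £16,372.79

£16,372.79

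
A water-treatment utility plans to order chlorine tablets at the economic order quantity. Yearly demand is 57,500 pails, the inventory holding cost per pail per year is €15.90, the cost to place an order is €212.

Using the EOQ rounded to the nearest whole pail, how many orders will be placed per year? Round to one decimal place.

46.4 orders per year

Optimal lot size Q* = (2 × 57,500 × €212 / €15.9)^½ ≈ 1,238.28 → Q = 1,238
N = D/Q = 57,500/1,238 ≈ 46.446 orders/yr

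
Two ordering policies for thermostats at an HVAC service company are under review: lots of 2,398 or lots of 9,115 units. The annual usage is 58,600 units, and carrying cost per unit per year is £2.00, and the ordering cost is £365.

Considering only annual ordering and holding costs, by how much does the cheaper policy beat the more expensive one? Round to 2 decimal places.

£144.06

For each Q, cost = (D/Q)·S + (Q/2)·H.
TC(2,398) = (58,600/2,398)×365 + (2,398/2)×2 = £11,317.52
TC(9,115) = (58,600/9,115)×365 + (9,115/2)×2 = £11,461.57
Lots of 2,398 are cheaper by £144.06.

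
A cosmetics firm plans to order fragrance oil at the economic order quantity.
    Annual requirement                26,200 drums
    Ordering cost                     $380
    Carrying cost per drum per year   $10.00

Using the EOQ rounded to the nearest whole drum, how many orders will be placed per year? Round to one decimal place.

18.6 orders per year

EOQ = √(2DS/H) = √(2 × 26,200 × 380 / 10)
    = √(1,991,200.00) ≈ 1,411.10 → Q = 1,411
N = D/Q = 26,200/1,411 ≈ 18.568 orders/yr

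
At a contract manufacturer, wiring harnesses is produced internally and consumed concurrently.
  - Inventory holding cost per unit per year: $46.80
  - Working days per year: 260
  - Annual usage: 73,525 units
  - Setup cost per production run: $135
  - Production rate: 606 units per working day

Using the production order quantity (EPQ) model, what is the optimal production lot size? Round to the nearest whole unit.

Daily demand d = 73,525/260 = 282.788; p = 606; 1 − d/p = 0.53335
EPQ = √(2DS / (H(1 − d/p)))
    = √(2 × 73,525 × 135 / (46.8 × 0.53335)) ≈ 891.80

892 units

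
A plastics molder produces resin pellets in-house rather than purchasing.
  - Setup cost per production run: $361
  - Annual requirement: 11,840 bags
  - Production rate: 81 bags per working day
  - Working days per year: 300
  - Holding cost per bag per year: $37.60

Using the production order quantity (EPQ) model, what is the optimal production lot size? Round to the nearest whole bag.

666 bags

Daily demand d = 11,840/300 = 39.467; p = 81; 1 − d/p = 0.51276
EPQ = √(2DS / (H(1 − d/p)))
    = √(2 × 11,840 × 361 / (37.6 × 0.51276)) ≈ 665.88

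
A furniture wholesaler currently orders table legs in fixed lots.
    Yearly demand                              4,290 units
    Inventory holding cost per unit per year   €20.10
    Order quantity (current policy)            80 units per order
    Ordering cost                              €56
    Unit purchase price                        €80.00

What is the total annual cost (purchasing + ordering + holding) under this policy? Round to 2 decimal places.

Annual ordering cost = (D/Q)·S = (4,290/80) × 56 = €3,003.00
Annual holding cost  = (Q/2)·H = (80/2) × 20.1 = €804.00
Purchase cost = D·C = 4,290 × 80 = €343,200.00
Total = €3,003.00 + €804.00 + €343,200.00 = €347,007.00

€347,007.00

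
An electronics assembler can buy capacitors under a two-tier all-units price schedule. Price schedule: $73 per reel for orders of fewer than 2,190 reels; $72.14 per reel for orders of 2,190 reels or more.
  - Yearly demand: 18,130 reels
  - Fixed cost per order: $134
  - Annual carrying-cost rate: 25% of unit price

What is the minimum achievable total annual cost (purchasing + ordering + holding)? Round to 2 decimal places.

H₁ = 25%×$73 = $18.2500;  H₂ = 25%×$72.14 = $18.0350
EOQ₁ = √(2×18,130×134/18.2500) = 515.98  (< 2,190, feasible at tier 1)
EOQ₂ = √(2×18,130×134/18.0350) = 519.05  (< 2,190 → use Q = 2,190 at tier-2 price)
TC(tier 1 (EOQ₁), Q≈516.0) = $1,332,906.68
TC(tier 2, Q≈2,190.0) = $1,328,755.85
Minimum at tier 2: $1,328,755.85

$1,328,755.85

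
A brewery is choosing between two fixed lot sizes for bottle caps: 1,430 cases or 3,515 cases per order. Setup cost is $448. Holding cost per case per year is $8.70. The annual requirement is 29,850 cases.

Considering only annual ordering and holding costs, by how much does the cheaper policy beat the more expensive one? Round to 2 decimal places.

$3,522.64

Annual cost at Q: ordering D·S/Q plus holding Q·H/2.
TC(1,430) = (29,850/1,430)×448 + (1,430/2)×8.7 = $15,572.11
TC(3,515) = (29,850/3,515)×448 + (3,515/2)×8.7 = $19,094.75
|ΔTC| = |$15,572.11 − $19,094.75| = $3,522.64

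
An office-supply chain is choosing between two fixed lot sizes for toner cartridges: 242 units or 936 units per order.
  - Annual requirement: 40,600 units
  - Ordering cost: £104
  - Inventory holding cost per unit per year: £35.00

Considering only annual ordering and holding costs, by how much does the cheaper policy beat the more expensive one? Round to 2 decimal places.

£791.82

TC(Q) = (D/Q)S + (Q/2)H
TC(242) = (40,600/242)×104 + (242/2)×35 = £21,682.93
TC(936) = (40,600/936)×104 + (936/2)×35 = £20,891.11
|ΔTC| = |£21,682.93 − £20,891.11| = £791.82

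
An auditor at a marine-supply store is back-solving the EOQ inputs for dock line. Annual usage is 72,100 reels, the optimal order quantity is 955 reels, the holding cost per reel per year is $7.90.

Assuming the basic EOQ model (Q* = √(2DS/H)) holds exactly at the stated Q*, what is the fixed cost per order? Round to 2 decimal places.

Since Q* = (2DS/H)^½, squaring gives Q*²·H = 2DS.
S = Q²H / (2D) = 955² × 7.9 / (2 × 72,100) = 49.9653

$49.97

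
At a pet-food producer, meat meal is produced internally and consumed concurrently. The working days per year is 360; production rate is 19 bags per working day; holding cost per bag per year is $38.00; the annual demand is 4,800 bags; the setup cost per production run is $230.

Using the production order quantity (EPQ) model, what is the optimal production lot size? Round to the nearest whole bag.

Daily demand d = 4,800/360 = 13.333; p = 19; 1 − d/p = 0.29825
EPQ = √(2DS / (H(1 − d/p)))
    = √(2 × 4,800 × 230 / (38 × 0.29825)) ≈ 441.39

441 bags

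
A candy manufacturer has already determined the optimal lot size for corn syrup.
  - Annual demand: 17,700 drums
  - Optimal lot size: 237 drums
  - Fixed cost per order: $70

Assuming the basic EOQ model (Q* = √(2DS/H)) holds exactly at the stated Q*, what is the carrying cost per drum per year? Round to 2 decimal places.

$44.12

From Q* = √(2DS/H) ⇒ Q*² = 2DS/H.
H = 2DS / Q² = 2 × 17,700 × 70 / 237² = 44.1169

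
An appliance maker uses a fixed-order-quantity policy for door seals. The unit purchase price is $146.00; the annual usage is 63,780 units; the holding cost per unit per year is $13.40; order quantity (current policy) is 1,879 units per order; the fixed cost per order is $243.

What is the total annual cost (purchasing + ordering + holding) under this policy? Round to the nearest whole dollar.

Orders/yr = 63,780/1,879 = 33.944; ordering cost = 33.944 × $243 = $8,248.29
Average inventory = 1,879/2 = 939.5; holding cost = 939.5 × $13.4 = $12,589.30
Purchase cost = D·C = 63,780 × 146 = $9,311,880.00
Total = $8,248.29 + $12,589.30 + $9,311,880.00 = $9,332,717.59

$9,332,718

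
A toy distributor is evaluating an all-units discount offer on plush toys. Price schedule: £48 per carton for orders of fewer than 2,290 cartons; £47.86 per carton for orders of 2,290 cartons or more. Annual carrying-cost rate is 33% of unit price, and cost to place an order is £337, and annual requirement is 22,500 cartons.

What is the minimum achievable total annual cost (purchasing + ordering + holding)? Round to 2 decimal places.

£1,095,498.83

H₁ = 33%×£48 = £15.8400;  H₂ = 33%×£47.86 = £15.7938
EOQ₁ = √(2×22,500×337/15.8400) = 978.46  (< 2,290, feasible at tier 1)
EOQ₂ = √(2×22,500×337/15.7938) = 979.89  (< 2,290 → use Q = 2,290 at tier-2 price)
TC(tier 1 (EOQ₁), Q≈978.5) = £1,095,498.83
TC(tier 2, Q≈2,290.0) = £1,098,245.04
Minimum at tier 1 (EOQ₁): £1,095,498.83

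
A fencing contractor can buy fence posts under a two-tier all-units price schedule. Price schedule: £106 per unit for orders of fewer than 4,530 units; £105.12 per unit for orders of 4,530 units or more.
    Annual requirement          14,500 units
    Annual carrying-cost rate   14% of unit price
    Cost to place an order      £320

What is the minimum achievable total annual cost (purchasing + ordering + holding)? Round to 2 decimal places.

H₁ = 14%×£106 = £14.8400;  H₂ = 14%×£105.12 = £14.7168
EOQ₁ = √(2×14,500×320/14.8400) = 790.78  (< 4,530, feasible at tier 1)
EOQ₂ = √(2×14,500×320/14.7168) = 794.09  (< 4,530 → use Q = 4,530 at tier-2 price)
TC(tier 1 (EOQ₁), Q≈790.8) = £1,548,735.21
TC(tier 2, Q≈4,530.0) = £1,558,597.83
Minimum at tier 1 (EOQ₁): £1,548,735.21

£1,548,735.21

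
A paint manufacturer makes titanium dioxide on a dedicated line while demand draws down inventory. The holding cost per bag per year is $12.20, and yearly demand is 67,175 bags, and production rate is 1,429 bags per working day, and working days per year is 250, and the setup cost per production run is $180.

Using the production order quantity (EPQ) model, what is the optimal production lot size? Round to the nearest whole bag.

1,562 bags

d = 67,175/250 = 268.7000 bags/day;  effective holding cost H(1 − d/p) = 12.2·(1 − 268.7000/1429) = 9.90599
Q* = √(2DS / H_eff) = √(2·67,175·180 / 9.90599) ≈ 1,562.45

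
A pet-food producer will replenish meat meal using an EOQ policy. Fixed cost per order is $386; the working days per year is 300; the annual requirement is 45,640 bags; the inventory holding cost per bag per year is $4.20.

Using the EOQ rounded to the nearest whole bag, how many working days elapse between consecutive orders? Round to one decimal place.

19.0 days

Q* = √(2·D·S / H) = √(2·45,640·386 / 4.2) = √8,389,066.7 ≈ 2,896.39 → Q = 2,896 bags
Days between orders = 300 / (D/Q) = 300 / 15.760 ≈ 19.036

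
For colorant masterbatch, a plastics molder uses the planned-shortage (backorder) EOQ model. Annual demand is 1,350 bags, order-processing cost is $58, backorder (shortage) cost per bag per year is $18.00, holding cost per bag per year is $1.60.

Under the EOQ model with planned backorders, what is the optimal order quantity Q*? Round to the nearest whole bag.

Q* = √(2DS/H) · √((H + b)/b)
   = √(2 × 1,350 × 58 / 1.6) · √((1.6 + 18) / 18)
   = 312.850 × 1.0435 ≈ 326.46

326 bags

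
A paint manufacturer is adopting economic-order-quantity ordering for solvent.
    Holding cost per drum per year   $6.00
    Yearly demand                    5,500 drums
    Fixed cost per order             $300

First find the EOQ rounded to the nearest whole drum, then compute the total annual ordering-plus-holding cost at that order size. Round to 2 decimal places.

$4,449.72

Q* = √(2·D·S / H) = √(2·5,500·300 / 6) = √550,000.0 ≈ 741.62 → Q = 742 drums
Ordering: D/Q × S = 5,500/742 × $300 = $2,223.72
Holding:  Q/2 × H = 742/2 × $6 = $2,226.00
Total = $2,223.72 + $2,226.00 = $4,449.72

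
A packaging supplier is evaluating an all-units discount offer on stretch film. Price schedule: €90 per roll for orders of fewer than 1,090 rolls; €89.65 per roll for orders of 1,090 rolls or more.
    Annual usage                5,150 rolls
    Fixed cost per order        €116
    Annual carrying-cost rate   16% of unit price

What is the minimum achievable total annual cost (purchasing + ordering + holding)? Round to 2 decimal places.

H₁ = 16%×€90 = €14.4000;  H₂ = 16%×€89.65 = €14.3440
EOQ₁ = √(2×5,150×116/14.4000) = 288.05  (< 1,090, feasible at tier 1)
EOQ₂ = √(2×5,150×116/14.3440) = 288.61  (< 1,090 → use Q = 1,090 at tier-2 price)
TC(tier 1 (EOQ₁), Q≈288.0) = €467,647.91
TC(tier 2, Q≈1,090.0) = €470,063.05
Minimum at tier 1 (EOQ₁): €467,647.91

€467,647.91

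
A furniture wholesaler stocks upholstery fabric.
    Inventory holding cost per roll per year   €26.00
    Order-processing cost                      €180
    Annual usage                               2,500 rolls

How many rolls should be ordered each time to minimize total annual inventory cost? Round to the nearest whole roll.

186 rolls

EOQ = √(2DS/H) = √(2 × 2,500 × 180 / 26)
    = √(34,615.38) ≈ 186.05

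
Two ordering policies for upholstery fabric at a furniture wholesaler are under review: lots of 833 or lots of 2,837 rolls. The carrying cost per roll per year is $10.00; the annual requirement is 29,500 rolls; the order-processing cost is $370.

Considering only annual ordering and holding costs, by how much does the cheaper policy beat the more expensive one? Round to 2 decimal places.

For each Q, cost = (D/Q)·S + (Q/2)·H.
TC(833) = (29,500/833)×370 + (833/2)×10 = $17,268.24
TC(2,837) = (29,500/2,837)×370 + (2,837/2)×10 = $18,032.37
|ΔTC| = |$17,268.24 − $18,032.37| = $764.13

$764.13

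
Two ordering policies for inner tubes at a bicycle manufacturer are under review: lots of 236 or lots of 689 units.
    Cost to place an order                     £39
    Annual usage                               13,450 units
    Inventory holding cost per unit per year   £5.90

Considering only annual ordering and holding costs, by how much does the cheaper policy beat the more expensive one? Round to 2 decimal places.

For each Q, cost = (D/Q)·S + (Q/2)·H.
TC(236) = (13,450/236)×39 + (236/2)×5.9 = £2,918.87
TC(689) = (13,450/689)×39 + (689/2)×5.9 = £2,793.87
Lots of 689 are cheaper by £125.00.

£125.00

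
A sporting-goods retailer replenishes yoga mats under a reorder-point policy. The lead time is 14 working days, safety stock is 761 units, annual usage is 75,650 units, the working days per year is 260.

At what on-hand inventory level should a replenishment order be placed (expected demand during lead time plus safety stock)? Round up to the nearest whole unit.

4,835 units

Daily demand d = 75,650 / 260 = 290.962 units/day
Demand during lead time = 290.962 × 14 = 4,073.46
Reorder point = 4,073.46 + 761 = 4,834.46 → round up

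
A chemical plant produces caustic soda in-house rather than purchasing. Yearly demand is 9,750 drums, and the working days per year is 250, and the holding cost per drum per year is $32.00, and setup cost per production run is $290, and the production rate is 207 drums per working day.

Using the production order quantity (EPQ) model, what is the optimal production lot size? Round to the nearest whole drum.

d = 9,750/250 = 39.0000 drums/day;  effective holding cost H(1 − d/p) = 32·(1 − 39.0000/207) = 25.97101
Q* = √(2DS / H_eff) = √(2·9,750·290 / 25.97101) ≈ 466.63

467 drums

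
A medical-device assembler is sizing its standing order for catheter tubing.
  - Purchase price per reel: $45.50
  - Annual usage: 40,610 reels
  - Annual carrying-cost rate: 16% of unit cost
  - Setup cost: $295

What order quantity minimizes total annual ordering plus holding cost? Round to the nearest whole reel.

1,814 reels

H = i·C = 0.16 × $45.5 = $7.2800 per reel-year
Q* = √(2·D·S / H) = √(2·40,610·295 / 7.28) = √3,291,195.1 ≈ 1,814.17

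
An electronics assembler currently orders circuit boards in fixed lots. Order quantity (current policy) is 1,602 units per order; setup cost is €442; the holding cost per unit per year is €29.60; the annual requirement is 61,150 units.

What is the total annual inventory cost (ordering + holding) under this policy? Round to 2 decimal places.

€40,581.20

Annual ordering cost = (D/Q)·S = (61,150/1,602) × 442 = €16,871.60
Annual holding cost  = (Q/2)·H = (1,602/2) × 29.6 = €23,709.60
Total = €16,871.60 + €23,709.60 = €40,581.20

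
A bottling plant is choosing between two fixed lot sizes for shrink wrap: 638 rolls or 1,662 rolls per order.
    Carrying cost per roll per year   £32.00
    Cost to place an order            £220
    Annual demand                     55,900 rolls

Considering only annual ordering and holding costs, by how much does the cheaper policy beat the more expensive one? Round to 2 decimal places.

TC(Q) = (D/Q)S + (Q/2)H
TC(638) = (55,900/638)×220 + (638/2)×32 = £29,483.86
TC(1,662) = (55,900/1,662)×220 + (1,662/2)×32 = £33,991.52
|ΔTC| = |£29,483.86 − £33,991.52| = £4,507.66

£4,507.66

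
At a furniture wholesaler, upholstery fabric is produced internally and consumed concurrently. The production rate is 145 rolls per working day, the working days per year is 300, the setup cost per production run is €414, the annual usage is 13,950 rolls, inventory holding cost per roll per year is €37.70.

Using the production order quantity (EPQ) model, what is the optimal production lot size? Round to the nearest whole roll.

672 rolls

d = 13,950/300 = 46.5000 rolls/day;  effective holding cost H(1 − d/p) = 37.7·(1 − 46.5000/145) = 25.61000
Q* = √(2DS / H_eff) = √(2·13,950·414 / 25.61000) ≈ 671.58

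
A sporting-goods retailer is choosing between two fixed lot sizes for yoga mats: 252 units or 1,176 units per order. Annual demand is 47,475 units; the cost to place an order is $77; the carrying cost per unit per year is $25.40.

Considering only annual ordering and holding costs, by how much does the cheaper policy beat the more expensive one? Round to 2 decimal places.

$337.03

TC(Q) = (D/Q)S + (Q/2)H
TC(252) = (47,475/252)×77 + (252/2)×25.4 = $17,706.65
TC(1,176) = (47,475/1,176)×77 + (1,176/2)×25.4 = $18,043.68
Cheaper: Q = 252.  Difference = $337.03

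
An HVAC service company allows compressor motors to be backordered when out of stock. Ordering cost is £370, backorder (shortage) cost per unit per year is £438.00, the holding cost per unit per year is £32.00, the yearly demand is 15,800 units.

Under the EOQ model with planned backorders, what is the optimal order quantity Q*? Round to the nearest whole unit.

Q* = √(2DS/H) · √((H + b)/b)
   = √(2 × 15,800 × 370 / 32) · √((32 + 438) / 438)
   = 604.463 × 1.0359 ≈ 626.15

626 units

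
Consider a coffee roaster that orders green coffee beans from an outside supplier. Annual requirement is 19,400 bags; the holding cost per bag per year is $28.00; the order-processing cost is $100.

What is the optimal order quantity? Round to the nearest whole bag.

EOQ = √(2DS/H) = √(2 × 19,400 × 100 / 28)
    = √(138,571.43) ≈ 372.25

372 bags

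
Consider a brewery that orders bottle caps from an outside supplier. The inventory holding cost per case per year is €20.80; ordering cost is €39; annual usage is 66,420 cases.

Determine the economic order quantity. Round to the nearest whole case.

EOQ = √(2DS/H) = √(2 × 66,420 × 39 / 20.8)
    = √(249,075.00) ≈ 499.07

499 cases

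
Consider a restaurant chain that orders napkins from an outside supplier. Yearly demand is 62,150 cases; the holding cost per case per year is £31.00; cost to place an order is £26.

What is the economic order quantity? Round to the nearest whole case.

323 cases

EOQ = √(2DS/H) = √(2 × 62,150 × 26 / 31)
    = √(104,251.61) ≈ 322.88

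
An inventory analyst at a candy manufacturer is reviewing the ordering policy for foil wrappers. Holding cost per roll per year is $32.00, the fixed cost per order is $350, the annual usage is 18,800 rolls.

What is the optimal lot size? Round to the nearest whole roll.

Optimal lot size Q* = (2 × 18,800 × $350 / $32)^½ ≈ 641.29

641 rolls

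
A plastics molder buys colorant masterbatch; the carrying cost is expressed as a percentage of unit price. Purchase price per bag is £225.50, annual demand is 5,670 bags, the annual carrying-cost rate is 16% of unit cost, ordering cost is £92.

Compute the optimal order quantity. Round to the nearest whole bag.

H = i·C = 0.16 × £225.5 = £36.0800 per bag-year
Optimal lot size Q* = (2 × 5,670 × £92 / £36.08)^½ ≈ 170.05

170 bags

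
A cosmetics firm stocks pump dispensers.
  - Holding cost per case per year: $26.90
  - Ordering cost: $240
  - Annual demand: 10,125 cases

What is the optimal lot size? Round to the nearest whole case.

425 cases

2DS/H = 2·10,125·240/26.9 = 180,669.14
EOQ = √180,669.14 ≈ 425.05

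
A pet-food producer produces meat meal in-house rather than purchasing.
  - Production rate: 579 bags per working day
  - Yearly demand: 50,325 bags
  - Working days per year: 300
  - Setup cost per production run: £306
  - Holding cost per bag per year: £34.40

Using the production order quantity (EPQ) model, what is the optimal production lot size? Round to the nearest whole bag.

1,123 bags

d = 50,325/300 = 167.7500 bags/day;  effective holding cost H(1 − d/p) = 34.4·(1 − 167.7500/579) = 24.43351
Q* = √(2DS / H_eff) = √(2·50,325·306 / 24.43351) ≈ 1,122.73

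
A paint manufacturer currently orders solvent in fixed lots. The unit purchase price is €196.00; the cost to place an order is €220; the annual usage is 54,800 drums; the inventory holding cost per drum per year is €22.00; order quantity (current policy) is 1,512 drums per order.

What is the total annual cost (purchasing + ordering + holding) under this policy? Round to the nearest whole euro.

€10,765,406

Annual ordering cost = (D/Q)·S = (54,800/1,512) × 220 = €7,973.54
Annual holding cost  = (Q/2)·H = (1,512/2) × 22 = €16,632.00
Purchase cost = D·C = 54,800 × 196 = €10,740,800.00
Total = €7,973.54 + €16,632.00 + €10,740,800.00 = €10,765,405.54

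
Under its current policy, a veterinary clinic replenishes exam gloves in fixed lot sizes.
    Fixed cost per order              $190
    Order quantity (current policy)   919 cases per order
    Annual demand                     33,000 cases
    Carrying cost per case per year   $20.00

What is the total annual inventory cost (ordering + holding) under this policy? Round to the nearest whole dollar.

Annual ordering cost = (D/Q)·S = (33,000/919) × 190 = $6,822.63
Annual holding cost  = (Q/2)·H = (919/2) × 20 = $9,190.00
Total = $6,822.63 + $9,190.00 = $16,012.63

$16,013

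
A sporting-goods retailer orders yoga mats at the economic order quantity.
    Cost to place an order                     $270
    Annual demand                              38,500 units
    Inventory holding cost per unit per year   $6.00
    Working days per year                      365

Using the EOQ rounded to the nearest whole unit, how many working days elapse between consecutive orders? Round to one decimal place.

EOQ = √(2DS/H) = √(2 × 38,500 × 270 / 6)
    = √(3,465,000.00) ≈ 1,861.45 → Q = 1,861 units
Cycle time = (working days × Q)/D = (365 × 1,861) / 38,500 = 17.643 days

17.6 days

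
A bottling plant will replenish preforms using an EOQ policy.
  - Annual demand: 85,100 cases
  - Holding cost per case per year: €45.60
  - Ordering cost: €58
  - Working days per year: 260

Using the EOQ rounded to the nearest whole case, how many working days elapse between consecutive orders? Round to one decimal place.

1.4 days

EOQ = √(2DS/H) = √(2 × 85,100 × 58 / 45.6)
    = √(216,482.46) ≈ 465.28 → Q = 465 cases
Days between orders = 260 / (D/Q) = 260 / 183.011 ≈ 1.421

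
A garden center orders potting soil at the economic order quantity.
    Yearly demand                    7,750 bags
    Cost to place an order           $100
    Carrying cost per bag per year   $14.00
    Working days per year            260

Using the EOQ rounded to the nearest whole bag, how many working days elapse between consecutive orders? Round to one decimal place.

11.2 days

EOQ = √(2DS/H) = √(2 × 7,750 × 100 / 14)
    = √(110,714.29) ≈ 332.74 → Q = 333 bags
T = Q/D × 260 days = 333/7,750 × 260 = 11.172 days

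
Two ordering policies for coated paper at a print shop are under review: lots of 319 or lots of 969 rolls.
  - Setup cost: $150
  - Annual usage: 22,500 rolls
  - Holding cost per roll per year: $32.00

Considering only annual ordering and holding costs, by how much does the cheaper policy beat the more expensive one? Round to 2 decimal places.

$3,303.03

Annual cost at Q: ordering D·S/Q plus holding Q·H/2.
TC(319) = (22,500/319)×150 + (319/2)×32 = $15,683.94
TC(969) = (22,500/969)×150 + (969/2)×32 = $18,986.97
Lots of 319 are cheaper by $3,303.03.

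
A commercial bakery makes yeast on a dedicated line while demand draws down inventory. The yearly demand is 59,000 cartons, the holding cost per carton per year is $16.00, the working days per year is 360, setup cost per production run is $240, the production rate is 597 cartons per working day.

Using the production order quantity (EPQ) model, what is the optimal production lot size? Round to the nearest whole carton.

1,562 cartons

Daily demand d = 59,000/360 = 163.889; p = 597; 1 − d/p = 0.72548
EPQ = √(2DS / (H(1 − d/p)))
    = √(2 × 59,000 × 240 / (16 × 0.72548)) ≈ 1,561.98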